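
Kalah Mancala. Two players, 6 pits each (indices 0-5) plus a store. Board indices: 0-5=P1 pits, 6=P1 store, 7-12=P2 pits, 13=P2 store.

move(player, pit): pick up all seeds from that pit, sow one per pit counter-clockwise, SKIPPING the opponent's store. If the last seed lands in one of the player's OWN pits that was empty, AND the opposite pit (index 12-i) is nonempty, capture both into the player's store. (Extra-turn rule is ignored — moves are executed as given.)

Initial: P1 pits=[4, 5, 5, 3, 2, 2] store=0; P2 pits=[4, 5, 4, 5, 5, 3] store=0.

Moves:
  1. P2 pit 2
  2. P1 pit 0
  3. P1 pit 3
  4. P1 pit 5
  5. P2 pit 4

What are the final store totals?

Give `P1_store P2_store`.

Move 1: P2 pit2 -> P1=[4,5,5,3,2,2](0) P2=[4,5,0,6,6,4](1)
Move 2: P1 pit0 -> P1=[0,6,6,4,3,2](0) P2=[4,5,0,6,6,4](1)
Move 3: P1 pit3 -> P1=[0,6,6,0,4,3](1) P2=[5,5,0,6,6,4](1)
Move 4: P1 pit5 -> P1=[0,6,6,0,4,0](2) P2=[6,6,0,6,6,4](1)
Move 5: P2 pit4 -> P1=[1,7,7,1,4,0](2) P2=[6,6,0,6,0,5](2)

Answer: 2 2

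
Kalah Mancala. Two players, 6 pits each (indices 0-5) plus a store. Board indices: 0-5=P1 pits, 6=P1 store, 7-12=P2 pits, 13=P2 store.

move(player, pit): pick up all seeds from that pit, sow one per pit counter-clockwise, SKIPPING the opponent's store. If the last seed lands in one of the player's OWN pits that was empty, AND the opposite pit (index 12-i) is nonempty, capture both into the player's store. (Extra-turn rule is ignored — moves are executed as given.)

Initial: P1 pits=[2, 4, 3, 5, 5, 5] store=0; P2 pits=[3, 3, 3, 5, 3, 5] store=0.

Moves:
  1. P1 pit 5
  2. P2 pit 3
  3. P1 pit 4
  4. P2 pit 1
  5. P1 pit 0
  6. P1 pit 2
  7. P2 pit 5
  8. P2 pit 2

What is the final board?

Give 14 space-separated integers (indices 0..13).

Move 1: P1 pit5 -> P1=[2,4,3,5,5,0](1) P2=[4,4,4,6,3,5](0)
Move 2: P2 pit3 -> P1=[3,5,4,5,5,0](1) P2=[4,4,4,0,4,6](1)
Move 3: P1 pit4 -> P1=[3,5,4,5,0,1](2) P2=[5,5,5,0,4,6](1)
Move 4: P2 pit1 -> P1=[3,5,4,5,0,1](2) P2=[5,0,6,1,5,7](2)
Move 5: P1 pit0 -> P1=[0,6,5,6,0,1](2) P2=[5,0,6,1,5,7](2)
Move 6: P1 pit2 -> P1=[0,6,0,7,1,2](3) P2=[6,0,6,1,5,7](2)
Move 7: P2 pit5 -> P1=[1,7,1,8,2,3](3) P2=[6,0,6,1,5,0](3)
Move 8: P2 pit2 -> P1=[2,8,1,8,2,3](3) P2=[6,0,0,2,6,1](4)

Answer: 2 8 1 8 2 3 3 6 0 0 2 6 1 4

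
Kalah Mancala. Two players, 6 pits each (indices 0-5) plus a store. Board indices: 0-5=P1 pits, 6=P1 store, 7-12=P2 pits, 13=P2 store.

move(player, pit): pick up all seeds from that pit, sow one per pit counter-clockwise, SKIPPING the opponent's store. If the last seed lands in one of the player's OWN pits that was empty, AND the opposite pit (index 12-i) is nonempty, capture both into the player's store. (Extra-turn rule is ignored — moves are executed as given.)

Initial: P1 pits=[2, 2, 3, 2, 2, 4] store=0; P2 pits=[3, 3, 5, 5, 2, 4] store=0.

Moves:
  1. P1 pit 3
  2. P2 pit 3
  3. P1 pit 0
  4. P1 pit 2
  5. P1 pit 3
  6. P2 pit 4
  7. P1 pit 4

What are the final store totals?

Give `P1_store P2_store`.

Answer: 8 2

Derivation:
Move 1: P1 pit3 -> P1=[2,2,3,0,3,5](0) P2=[3,3,5,5,2,4](0)
Move 2: P2 pit3 -> P1=[3,3,3,0,3,5](0) P2=[3,3,5,0,3,5](1)
Move 3: P1 pit0 -> P1=[0,4,4,0,3,5](6) P2=[3,3,0,0,3,5](1)
Move 4: P1 pit2 -> P1=[0,4,0,1,4,6](7) P2=[3,3,0,0,3,5](1)
Move 5: P1 pit3 -> P1=[0,4,0,0,5,6](7) P2=[3,3,0,0,3,5](1)
Move 6: P2 pit4 -> P1=[1,4,0,0,5,6](7) P2=[3,3,0,0,0,6](2)
Move 7: P1 pit4 -> P1=[1,4,0,0,0,7](8) P2=[4,4,1,0,0,6](2)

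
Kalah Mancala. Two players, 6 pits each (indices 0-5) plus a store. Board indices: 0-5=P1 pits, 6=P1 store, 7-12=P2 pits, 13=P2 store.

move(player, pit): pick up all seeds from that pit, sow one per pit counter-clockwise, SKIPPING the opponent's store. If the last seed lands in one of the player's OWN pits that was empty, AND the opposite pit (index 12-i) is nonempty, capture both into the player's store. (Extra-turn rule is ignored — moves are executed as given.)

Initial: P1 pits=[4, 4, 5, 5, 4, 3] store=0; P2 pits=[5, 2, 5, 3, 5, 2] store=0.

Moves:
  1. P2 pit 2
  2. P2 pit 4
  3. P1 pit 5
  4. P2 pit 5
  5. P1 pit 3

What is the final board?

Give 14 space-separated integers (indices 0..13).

Move 1: P2 pit2 -> P1=[5,4,5,5,4,3](0) P2=[5,2,0,4,6,3](1)
Move 2: P2 pit4 -> P1=[6,5,6,6,4,3](0) P2=[5,2,0,4,0,4](2)
Move 3: P1 pit5 -> P1=[6,5,6,6,4,0](1) P2=[6,3,0,4,0,4](2)
Move 4: P2 pit5 -> P1=[7,6,7,6,4,0](1) P2=[6,3,0,4,0,0](3)
Move 5: P1 pit3 -> P1=[7,6,7,0,5,1](2) P2=[7,4,1,4,0,0](3)

Answer: 7 6 7 0 5 1 2 7 4 1 4 0 0 3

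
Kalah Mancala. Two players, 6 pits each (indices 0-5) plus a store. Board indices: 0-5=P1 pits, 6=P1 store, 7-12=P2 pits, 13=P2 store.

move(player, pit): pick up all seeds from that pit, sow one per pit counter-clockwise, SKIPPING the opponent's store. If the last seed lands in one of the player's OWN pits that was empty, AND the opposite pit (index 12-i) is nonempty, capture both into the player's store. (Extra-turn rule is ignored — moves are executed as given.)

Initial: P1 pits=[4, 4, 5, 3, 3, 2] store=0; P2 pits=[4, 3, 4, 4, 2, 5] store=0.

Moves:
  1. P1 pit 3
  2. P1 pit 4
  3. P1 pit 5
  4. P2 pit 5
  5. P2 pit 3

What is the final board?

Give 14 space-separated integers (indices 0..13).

Answer: 6 5 6 1 0 0 3 6 5 5 0 3 1 2

Derivation:
Move 1: P1 pit3 -> P1=[4,4,5,0,4,3](1) P2=[4,3,4,4,2,5](0)
Move 2: P1 pit4 -> P1=[4,4,5,0,0,4](2) P2=[5,4,4,4,2,5](0)
Move 3: P1 pit5 -> P1=[4,4,5,0,0,0](3) P2=[6,5,5,4,2,5](0)
Move 4: P2 pit5 -> P1=[5,5,6,1,0,0](3) P2=[6,5,5,4,2,0](1)
Move 5: P2 pit3 -> P1=[6,5,6,1,0,0](3) P2=[6,5,5,0,3,1](2)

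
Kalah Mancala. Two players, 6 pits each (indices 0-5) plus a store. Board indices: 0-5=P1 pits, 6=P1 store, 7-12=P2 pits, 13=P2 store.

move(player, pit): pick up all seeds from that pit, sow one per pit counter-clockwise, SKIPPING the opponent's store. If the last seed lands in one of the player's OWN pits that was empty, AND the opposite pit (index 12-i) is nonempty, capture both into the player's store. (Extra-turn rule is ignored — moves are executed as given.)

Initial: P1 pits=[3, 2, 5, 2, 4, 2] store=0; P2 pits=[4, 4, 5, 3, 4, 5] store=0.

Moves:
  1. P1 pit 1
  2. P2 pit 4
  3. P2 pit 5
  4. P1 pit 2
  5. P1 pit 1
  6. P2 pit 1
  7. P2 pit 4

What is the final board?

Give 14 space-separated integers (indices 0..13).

Move 1: P1 pit1 -> P1=[3,0,6,3,4,2](0) P2=[4,4,5,3,4,5](0)
Move 2: P2 pit4 -> P1=[4,1,6,3,4,2](0) P2=[4,4,5,3,0,6](1)
Move 3: P2 pit5 -> P1=[5,2,7,4,5,2](0) P2=[4,4,5,3,0,0](2)
Move 4: P1 pit2 -> P1=[5,2,0,5,6,3](1) P2=[5,5,6,3,0,0](2)
Move 5: P1 pit1 -> P1=[5,0,1,6,6,3](1) P2=[5,5,6,3,0,0](2)
Move 6: P2 pit1 -> P1=[5,0,1,6,6,3](1) P2=[5,0,7,4,1,1](3)
Move 7: P2 pit4 -> P1=[5,0,1,6,6,3](1) P2=[5,0,7,4,0,2](3)

Answer: 5 0 1 6 6 3 1 5 0 7 4 0 2 3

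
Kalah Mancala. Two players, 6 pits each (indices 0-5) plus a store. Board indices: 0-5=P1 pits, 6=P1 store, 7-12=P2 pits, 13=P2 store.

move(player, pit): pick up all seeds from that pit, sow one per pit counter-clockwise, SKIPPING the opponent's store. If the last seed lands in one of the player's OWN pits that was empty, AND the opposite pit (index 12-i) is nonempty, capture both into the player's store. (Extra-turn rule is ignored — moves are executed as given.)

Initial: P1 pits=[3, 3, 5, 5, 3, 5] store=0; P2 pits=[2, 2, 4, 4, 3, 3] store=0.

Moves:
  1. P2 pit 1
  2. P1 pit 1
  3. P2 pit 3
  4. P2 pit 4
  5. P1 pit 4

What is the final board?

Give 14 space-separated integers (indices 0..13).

Answer: 5 2 6 6 0 6 1 3 1 5 0 0 5 2

Derivation:
Move 1: P2 pit1 -> P1=[3,3,5,5,3,5](0) P2=[2,0,5,5,3,3](0)
Move 2: P1 pit1 -> P1=[3,0,6,6,4,5](0) P2=[2,0,5,5,3,3](0)
Move 3: P2 pit3 -> P1=[4,1,6,6,4,5](0) P2=[2,0,5,0,4,4](1)
Move 4: P2 pit4 -> P1=[5,2,6,6,4,5](0) P2=[2,0,5,0,0,5](2)
Move 5: P1 pit4 -> P1=[5,2,6,6,0,6](1) P2=[3,1,5,0,0,5](2)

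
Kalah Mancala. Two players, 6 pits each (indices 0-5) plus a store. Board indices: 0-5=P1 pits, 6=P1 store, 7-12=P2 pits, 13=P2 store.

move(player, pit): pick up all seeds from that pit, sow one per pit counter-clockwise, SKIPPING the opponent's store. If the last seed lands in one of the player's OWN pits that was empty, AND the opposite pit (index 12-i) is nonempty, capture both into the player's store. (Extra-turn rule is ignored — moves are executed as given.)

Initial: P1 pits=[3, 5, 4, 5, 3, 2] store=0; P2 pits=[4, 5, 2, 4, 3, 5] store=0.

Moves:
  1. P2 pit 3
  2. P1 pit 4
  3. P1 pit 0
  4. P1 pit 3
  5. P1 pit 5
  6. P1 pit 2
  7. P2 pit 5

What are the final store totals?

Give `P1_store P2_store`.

Answer: 10 2

Derivation:
Move 1: P2 pit3 -> P1=[4,5,4,5,3,2](0) P2=[4,5,2,0,4,6](1)
Move 2: P1 pit4 -> P1=[4,5,4,5,0,3](1) P2=[5,5,2,0,4,6](1)
Move 3: P1 pit0 -> P1=[0,6,5,6,0,3](7) P2=[5,0,2,0,4,6](1)
Move 4: P1 pit3 -> P1=[0,6,5,0,1,4](8) P2=[6,1,3,0,4,6](1)
Move 5: P1 pit5 -> P1=[0,6,5,0,1,0](9) P2=[7,2,4,0,4,6](1)
Move 6: P1 pit2 -> P1=[0,6,0,1,2,1](10) P2=[8,2,4,0,4,6](1)
Move 7: P2 pit5 -> P1=[1,7,1,2,3,1](10) P2=[8,2,4,0,4,0](2)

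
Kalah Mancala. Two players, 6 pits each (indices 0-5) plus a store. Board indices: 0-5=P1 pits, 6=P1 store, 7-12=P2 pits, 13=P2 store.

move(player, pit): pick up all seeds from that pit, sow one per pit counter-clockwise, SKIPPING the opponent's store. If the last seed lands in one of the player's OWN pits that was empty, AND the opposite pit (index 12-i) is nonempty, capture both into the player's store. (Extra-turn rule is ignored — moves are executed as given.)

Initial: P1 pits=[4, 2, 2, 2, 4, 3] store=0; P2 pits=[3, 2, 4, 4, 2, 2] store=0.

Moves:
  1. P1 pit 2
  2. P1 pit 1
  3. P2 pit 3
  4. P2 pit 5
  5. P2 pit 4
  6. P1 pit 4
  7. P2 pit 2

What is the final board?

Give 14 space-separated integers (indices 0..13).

Move 1: P1 pit2 -> P1=[4,2,0,3,5,3](0) P2=[3,2,4,4,2,2](0)
Move 2: P1 pit1 -> P1=[4,0,1,4,5,3](0) P2=[3,2,4,4,2,2](0)
Move 3: P2 pit3 -> P1=[5,0,1,4,5,3](0) P2=[3,2,4,0,3,3](1)
Move 4: P2 pit5 -> P1=[6,1,1,4,5,3](0) P2=[3,2,4,0,3,0](2)
Move 5: P2 pit4 -> P1=[7,1,1,4,5,3](0) P2=[3,2,4,0,0,1](3)
Move 6: P1 pit4 -> P1=[7,1,1,4,0,4](1) P2=[4,3,5,0,0,1](3)
Move 7: P2 pit2 -> P1=[8,1,1,4,0,4](1) P2=[4,3,0,1,1,2](4)

Answer: 8 1 1 4 0 4 1 4 3 0 1 1 2 4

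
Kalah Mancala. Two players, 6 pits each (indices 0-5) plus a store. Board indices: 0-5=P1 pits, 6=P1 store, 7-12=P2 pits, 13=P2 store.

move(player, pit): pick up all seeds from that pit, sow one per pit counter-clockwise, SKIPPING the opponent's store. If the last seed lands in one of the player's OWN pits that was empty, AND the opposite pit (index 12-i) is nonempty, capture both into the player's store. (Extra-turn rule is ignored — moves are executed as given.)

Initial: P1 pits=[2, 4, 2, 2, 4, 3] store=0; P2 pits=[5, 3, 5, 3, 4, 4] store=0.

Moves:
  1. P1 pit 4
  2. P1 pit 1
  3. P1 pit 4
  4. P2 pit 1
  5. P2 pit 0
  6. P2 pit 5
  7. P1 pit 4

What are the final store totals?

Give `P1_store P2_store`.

Answer: 1 2

Derivation:
Move 1: P1 pit4 -> P1=[2,4,2,2,0,4](1) P2=[6,4,5,3,4,4](0)
Move 2: P1 pit1 -> P1=[2,0,3,3,1,5](1) P2=[6,4,5,3,4,4](0)
Move 3: P1 pit4 -> P1=[2,0,3,3,0,6](1) P2=[6,4,5,3,4,4](0)
Move 4: P2 pit1 -> P1=[2,0,3,3,0,6](1) P2=[6,0,6,4,5,5](0)
Move 5: P2 pit0 -> P1=[2,0,3,3,0,6](1) P2=[0,1,7,5,6,6](1)
Move 6: P2 pit5 -> P1=[3,1,4,4,1,6](1) P2=[0,1,7,5,6,0](2)
Move 7: P1 pit4 -> P1=[3,1,4,4,0,7](1) P2=[0,1,7,5,6,0](2)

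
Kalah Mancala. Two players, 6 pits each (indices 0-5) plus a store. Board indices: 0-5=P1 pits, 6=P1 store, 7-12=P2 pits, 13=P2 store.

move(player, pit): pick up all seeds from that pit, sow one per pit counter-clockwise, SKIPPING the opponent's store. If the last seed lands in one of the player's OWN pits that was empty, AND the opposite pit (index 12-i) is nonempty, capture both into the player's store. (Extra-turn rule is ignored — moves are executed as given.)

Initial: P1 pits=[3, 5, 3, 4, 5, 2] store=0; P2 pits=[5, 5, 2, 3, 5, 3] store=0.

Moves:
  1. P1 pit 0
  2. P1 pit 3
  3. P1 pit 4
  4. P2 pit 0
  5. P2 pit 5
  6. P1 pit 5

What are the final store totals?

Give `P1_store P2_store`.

Answer: 3 2

Derivation:
Move 1: P1 pit0 -> P1=[0,6,4,5,5,2](0) P2=[5,5,2,3,5,3](0)
Move 2: P1 pit3 -> P1=[0,6,4,0,6,3](1) P2=[6,6,2,3,5,3](0)
Move 3: P1 pit4 -> P1=[0,6,4,0,0,4](2) P2=[7,7,3,4,5,3](0)
Move 4: P2 pit0 -> P1=[1,6,4,0,0,4](2) P2=[0,8,4,5,6,4](1)
Move 5: P2 pit5 -> P1=[2,7,5,0,0,4](2) P2=[0,8,4,5,6,0](2)
Move 6: P1 pit5 -> P1=[2,7,5,0,0,0](3) P2=[1,9,5,5,6,0](2)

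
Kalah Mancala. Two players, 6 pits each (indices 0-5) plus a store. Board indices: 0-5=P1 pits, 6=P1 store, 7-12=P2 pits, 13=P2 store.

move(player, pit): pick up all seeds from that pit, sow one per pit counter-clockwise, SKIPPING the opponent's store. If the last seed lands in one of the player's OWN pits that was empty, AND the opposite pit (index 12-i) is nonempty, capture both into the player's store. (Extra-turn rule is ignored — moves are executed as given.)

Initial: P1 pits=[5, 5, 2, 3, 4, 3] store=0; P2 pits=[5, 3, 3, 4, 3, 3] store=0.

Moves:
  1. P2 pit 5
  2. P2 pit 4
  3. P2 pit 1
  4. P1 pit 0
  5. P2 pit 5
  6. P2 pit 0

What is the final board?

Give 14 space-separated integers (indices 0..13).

Answer: 0 1 3 4 5 4 1 0 1 5 6 1 1 11

Derivation:
Move 1: P2 pit5 -> P1=[6,6,2,3,4,3](0) P2=[5,3,3,4,3,0](1)
Move 2: P2 pit4 -> P1=[7,6,2,3,4,3](0) P2=[5,3,3,4,0,1](2)
Move 3: P2 pit1 -> P1=[7,0,2,3,4,3](0) P2=[5,0,4,5,0,1](9)
Move 4: P1 pit0 -> P1=[0,1,3,4,5,4](1) P2=[6,0,4,5,0,1](9)
Move 5: P2 pit5 -> P1=[0,1,3,4,5,4](1) P2=[6,0,4,5,0,0](10)
Move 6: P2 pit0 -> P1=[0,1,3,4,5,4](1) P2=[0,1,5,6,1,1](11)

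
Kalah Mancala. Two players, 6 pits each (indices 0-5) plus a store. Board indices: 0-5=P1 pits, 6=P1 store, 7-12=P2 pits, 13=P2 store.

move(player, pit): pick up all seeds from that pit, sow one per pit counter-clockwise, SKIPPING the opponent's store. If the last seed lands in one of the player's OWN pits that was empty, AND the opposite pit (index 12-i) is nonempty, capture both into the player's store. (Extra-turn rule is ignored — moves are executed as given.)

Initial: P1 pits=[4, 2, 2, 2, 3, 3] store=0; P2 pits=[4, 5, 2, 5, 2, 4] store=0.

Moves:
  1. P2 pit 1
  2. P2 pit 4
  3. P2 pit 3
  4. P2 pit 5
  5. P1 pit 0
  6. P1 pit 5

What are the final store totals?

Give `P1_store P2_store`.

Move 1: P2 pit1 -> P1=[4,2,2,2,3,3](0) P2=[4,0,3,6,3,5](1)
Move 2: P2 pit4 -> P1=[5,2,2,2,3,3](0) P2=[4,0,3,6,0,6](2)
Move 3: P2 pit3 -> P1=[6,3,3,2,3,3](0) P2=[4,0,3,0,1,7](3)
Move 4: P2 pit5 -> P1=[7,4,4,3,4,4](0) P2=[4,0,3,0,1,0](4)
Move 5: P1 pit0 -> P1=[0,5,5,4,5,5](1) P2=[5,0,3,0,1,0](4)
Move 6: P1 pit5 -> P1=[0,5,5,4,5,0](2) P2=[6,1,4,1,1,0](4)

Answer: 2 4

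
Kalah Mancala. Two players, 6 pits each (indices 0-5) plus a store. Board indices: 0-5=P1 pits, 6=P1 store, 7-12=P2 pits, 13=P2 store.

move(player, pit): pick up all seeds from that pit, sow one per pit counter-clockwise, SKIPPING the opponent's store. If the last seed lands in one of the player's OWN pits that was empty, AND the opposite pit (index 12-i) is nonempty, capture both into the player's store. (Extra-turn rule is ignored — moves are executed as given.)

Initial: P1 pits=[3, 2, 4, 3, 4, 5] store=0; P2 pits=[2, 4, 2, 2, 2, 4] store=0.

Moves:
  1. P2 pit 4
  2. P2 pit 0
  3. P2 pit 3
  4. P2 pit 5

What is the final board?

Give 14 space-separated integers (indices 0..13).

Move 1: P2 pit4 -> P1=[3,2,4,3,4,5](0) P2=[2,4,2,2,0,5](1)
Move 2: P2 pit0 -> P1=[3,2,4,3,4,5](0) P2=[0,5,3,2,0,5](1)
Move 3: P2 pit3 -> P1=[3,2,4,3,4,5](0) P2=[0,5,3,0,1,6](1)
Move 4: P2 pit5 -> P1=[4,3,5,4,5,5](0) P2=[0,5,3,0,1,0](2)

Answer: 4 3 5 4 5 5 0 0 5 3 0 1 0 2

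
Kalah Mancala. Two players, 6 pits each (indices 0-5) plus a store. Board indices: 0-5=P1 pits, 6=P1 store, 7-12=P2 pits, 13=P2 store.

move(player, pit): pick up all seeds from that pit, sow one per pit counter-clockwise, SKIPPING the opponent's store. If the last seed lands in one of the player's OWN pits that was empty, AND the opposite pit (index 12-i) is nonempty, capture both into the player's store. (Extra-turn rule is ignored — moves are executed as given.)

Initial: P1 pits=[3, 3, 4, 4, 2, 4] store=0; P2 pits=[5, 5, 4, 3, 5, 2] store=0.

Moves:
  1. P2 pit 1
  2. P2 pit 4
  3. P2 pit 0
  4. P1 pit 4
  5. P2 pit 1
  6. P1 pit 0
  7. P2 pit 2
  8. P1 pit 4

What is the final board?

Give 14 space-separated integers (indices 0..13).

Answer: 1 6 7 6 0 6 1 0 0 0 6 2 6 3

Derivation:
Move 1: P2 pit1 -> P1=[3,3,4,4,2,4](0) P2=[5,0,5,4,6,3](1)
Move 2: P2 pit4 -> P1=[4,4,5,5,2,4](0) P2=[5,0,5,4,0,4](2)
Move 3: P2 pit0 -> P1=[4,4,5,5,2,4](0) P2=[0,1,6,5,1,5](2)
Move 4: P1 pit4 -> P1=[4,4,5,5,0,5](1) P2=[0,1,6,5,1,5](2)
Move 5: P2 pit1 -> P1=[4,4,5,5,0,5](1) P2=[0,0,7,5,1,5](2)
Move 6: P1 pit0 -> P1=[0,5,6,6,1,5](1) P2=[0,0,7,5,1,5](2)
Move 7: P2 pit2 -> P1=[1,6,7,6,1,5](1) P2=[0,0,0,6,2,6](3)
Move 8: P1 pit4 -> P1=[1,6,7,6,0,6](1) P2=[0,0,0,6,2,6](3)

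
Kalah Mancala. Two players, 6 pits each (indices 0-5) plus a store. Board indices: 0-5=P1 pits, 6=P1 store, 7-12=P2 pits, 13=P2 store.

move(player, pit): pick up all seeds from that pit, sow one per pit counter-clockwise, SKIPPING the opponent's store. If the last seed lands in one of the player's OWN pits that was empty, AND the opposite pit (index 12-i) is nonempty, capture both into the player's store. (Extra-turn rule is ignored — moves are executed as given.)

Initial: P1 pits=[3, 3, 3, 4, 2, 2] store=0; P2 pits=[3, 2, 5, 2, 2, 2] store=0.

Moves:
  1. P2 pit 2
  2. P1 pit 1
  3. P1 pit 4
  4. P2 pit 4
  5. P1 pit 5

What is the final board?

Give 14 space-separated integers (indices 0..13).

Move 1: P2 pit2 -> P1=[4,3,3,4,2,2](0) P2=[3,2,0,3,3,3](1)
Move 2: P1 pit1 -> P1=[4,0,4,5,3,2](0) P2=[3,2,0,3,3,3](1)
Move 3: P1 pit4 -> P1=[4,0,4,5,0,3](1) P2=[4,2,0,3,3,3](1)
Move 4: P2 pit4 -> P1=[5,0,4,5,0,3](1) P2=[4,2,0,3,0,4](2)
Move 5: P1 pit5 -> P1=[5,0,4,5,0,0](2) P2=[5,3,0,3,0,4](2)

Answer: 5 0 4 5 0 0 2 5 3 0 3 0 4 2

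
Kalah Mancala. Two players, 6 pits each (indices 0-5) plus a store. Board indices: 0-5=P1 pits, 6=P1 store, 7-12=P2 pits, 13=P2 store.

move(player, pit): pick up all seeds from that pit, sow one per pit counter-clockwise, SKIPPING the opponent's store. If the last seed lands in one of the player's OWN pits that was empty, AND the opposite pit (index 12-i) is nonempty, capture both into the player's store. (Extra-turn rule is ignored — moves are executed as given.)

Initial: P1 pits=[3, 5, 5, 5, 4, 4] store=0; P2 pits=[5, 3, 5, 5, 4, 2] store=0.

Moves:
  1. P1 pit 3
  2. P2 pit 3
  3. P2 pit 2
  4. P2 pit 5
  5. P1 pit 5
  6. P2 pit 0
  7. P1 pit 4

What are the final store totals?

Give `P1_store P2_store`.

Answer: 3 4

Derivation:
Move 1: P1 pit3 -> P1=[3,5,5,0,5,5](1) P2=[6,4,5,5,4,2](0)
Move 2: P2 pit3 -> P1=[4,6,5,0,5,5](1) P2=[6,4,5,0,5,3](1)
Move 3: P2 pit2 -> P1=[5,6,5,0,5,5](1) P2=[6,4,0,1,6,4](2)
Move 4: P2 pit5 -> P1=[6,7,6,0,5,5](1) P2=[6,4,0,1,6,0](3)
Move 5: P1 pit5 -> P1=[6,7,6,0,5,0](2) P2=[7,5,1,2,6,0](3)
Move 6: P2 pit0 -> P1=[7,7,6,0,5,0](2) P2=[0,6,2,3,7,1](4)
Move 7: P1 pit4 -> P1=[7,7,6,0,0,1](3) P2=[1,7,3,3,7,1](4)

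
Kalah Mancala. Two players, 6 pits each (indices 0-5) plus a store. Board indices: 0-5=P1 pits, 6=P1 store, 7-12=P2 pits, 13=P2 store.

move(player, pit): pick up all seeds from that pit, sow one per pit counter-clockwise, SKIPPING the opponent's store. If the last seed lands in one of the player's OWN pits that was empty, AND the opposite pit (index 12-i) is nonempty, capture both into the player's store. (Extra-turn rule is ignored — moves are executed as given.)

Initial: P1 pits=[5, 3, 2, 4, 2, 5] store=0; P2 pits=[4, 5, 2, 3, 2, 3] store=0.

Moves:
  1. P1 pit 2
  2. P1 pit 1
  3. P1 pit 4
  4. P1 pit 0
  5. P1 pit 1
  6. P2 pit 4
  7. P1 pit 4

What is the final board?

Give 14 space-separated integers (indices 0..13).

Answer: 0 0 3 7 0 8 1 5 6 2 3 0 4 1

Derivation:
Move 1: P1 pit2 -> P1=[5,3,0,5,3,5](0) P2=[4,5,2,3,2,3](0)
Move 2: P1 pit1 -> P1=[5,0,1,6,4,5](0) P2=[4,5,2,3,2,3](0)
Move 3: P1 pit4 -> P1=[5,0,1,6,0,6](1) P2=[5,6,2,3,2,3](0)
Move 4: P1 pit0 -> P1=[0,1,2,7,1,7](1) P2=[5,6,2,3,2,3](0)
Move 5: P1 pit1 -> P1=[0,0,3,7,1,7](1) P2=[5,6,2,3,2,3](0)
Move 6: P2 pit4 -> P1=[0,0,3,7,1,7](1) P2=[5,6,2,3,0,4](1)
Move 7: P1 pit4 -> P1=[0,0,3,7,0,8](1) P2=[5,6,2,3,0,4](1)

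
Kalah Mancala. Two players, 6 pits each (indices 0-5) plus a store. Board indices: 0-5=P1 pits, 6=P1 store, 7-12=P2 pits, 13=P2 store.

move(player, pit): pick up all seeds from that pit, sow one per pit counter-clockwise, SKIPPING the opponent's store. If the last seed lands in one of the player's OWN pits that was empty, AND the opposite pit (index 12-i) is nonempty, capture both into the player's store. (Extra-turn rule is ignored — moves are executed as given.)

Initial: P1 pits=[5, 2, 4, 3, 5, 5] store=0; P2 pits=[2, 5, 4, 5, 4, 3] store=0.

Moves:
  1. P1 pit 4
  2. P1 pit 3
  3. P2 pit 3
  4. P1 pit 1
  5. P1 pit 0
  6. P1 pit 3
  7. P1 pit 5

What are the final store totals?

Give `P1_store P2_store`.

Answer: 4 1

Derivation:
Move 1: P1 pit4 -> P1=[5,2,4,3,0,6](1) P2=[3,6,5,5,4,3](0)
Move 2: P1 pit3 -> P1=[5,2,4,0,1,7](2) P2=[3,6,5,5,4,3](0)
Move 3: P2 pit3 -> P1=[6,3,4,0,1,7](2) P2=[3,6,5,0,5,4](1)
Move 4: P1 pit1 -> P1=[6,0,5,1,2,7](2) P2=[3,6,5,0,5,4](1)
Move 5: P1 pit0 -> P1=[0,1,6,2,3,8](3) P2=[3,6,5,0,5,4](1)
Move 6: P1 pit3 -> P1=[0,1,6,0,4,9](3) P2=[3,6,5,0,5,4](1)
Move 7: P1 pit5 -> P1=[1,2,6,0,4,0](4) P2=[4,7,6,1,6,5](1)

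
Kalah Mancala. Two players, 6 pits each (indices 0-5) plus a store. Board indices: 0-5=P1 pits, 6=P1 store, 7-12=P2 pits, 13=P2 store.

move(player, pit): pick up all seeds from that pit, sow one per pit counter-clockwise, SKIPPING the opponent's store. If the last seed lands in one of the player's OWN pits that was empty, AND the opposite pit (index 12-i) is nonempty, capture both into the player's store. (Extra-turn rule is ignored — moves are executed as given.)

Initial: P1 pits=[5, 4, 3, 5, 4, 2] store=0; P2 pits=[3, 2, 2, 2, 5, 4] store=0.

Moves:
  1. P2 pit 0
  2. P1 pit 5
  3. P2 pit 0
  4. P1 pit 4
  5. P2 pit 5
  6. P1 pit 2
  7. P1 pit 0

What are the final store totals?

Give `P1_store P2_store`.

Move 1: P2 pit0 -> P1=[5,4,3,5,4,2](0) P2=[0,3,3,3,5,4](0)
Move 2: P1 pit5 -> P1=[5,4,3,5,4,0](1) P2=[1,3,3,3,5,4](0)
Move 3: P2 pit0 -> P1=[5,4,3,5,4,0](1) P2=[0,4,3,3,5,4](0)
Move 4: P1 pit4 -> P1=[5,4,3,5,0,1](2) P2=[1,5,3,3,5,4](0)
Move 5: P2 pit5 -> P1=[6,5,4,5,0,1](2) P2=[1,5,3,3,5,0](1)
Move 6: P1 pit2 -> P1=[6,5,0,6,1,2](3) P2=[1,5,3,3,5,0](1)
Move 7: P1 pit0 -> P1=[0,6,1,7,2,3](4) P2=[1,5,3,3,5,0](1)

Answer: 4 1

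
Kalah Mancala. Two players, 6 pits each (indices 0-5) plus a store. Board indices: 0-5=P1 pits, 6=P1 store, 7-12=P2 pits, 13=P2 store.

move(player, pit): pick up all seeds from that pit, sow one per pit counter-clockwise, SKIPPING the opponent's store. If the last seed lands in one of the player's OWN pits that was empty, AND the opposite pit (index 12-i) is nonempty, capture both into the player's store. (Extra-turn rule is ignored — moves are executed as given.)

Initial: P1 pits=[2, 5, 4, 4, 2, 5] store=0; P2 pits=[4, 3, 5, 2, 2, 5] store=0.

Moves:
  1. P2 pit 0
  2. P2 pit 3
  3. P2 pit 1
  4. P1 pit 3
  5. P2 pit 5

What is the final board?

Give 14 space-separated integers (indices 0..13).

Move 1: P2 pit0 -> P1=[2,5,4,4,2,5](0) P2=[0,4,6,3,3,5](0)
Move 2: P2 pit3 -> P1=[2,5,4,4,2,5](0) P2=[0,4,6,0,4,6](1)
Move 3: P2 pit1 -> P1=[2,5,4,4,2,5](0) P2=[0,0,7,1,5,7](1)
Move 4: P1 pit3 -> P1=[2,5,4,0,3,6](1) P2=[1,0,7,1,5,7](1)
Move 5: P2 pit5 -> P1=[3,6,5,1,4,7](1) P2=[1,0,7,1,5,0](2)

Answer: 3 6 5 1 4 7 1 1 0 7 1 5 0 2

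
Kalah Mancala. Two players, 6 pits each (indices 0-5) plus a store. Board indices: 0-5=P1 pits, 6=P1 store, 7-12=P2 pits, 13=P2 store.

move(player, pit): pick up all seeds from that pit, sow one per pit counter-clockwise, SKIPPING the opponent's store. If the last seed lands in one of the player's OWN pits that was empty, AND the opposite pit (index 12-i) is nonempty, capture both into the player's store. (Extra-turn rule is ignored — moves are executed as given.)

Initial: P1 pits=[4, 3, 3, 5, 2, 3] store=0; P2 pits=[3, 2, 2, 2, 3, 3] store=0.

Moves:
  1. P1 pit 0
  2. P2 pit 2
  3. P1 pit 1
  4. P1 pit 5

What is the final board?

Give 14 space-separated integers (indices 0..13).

Answer: 0 0 5 7 4 0 1 4 3 1 3 4 3 0

Derivation:
Move 1: P1 pit0 -> P1=[0,4,4,6,3,3](0) P2=[3,2,2,2,3,3](0)
Move 2: P2 pit2 -> P1=[0,4,4,6,3,3](0) P2=[3,2,0,3,4,3](0)
Move 3: P1 pit1 -> P1=[0,0,5,7,4,4](0) P2=[3,2,0,3,4,3](0)
Move 4: P1 pit5 -> P1=[0,0,5,7,4,0](1) P2=[4,3,1,3,4,3](0)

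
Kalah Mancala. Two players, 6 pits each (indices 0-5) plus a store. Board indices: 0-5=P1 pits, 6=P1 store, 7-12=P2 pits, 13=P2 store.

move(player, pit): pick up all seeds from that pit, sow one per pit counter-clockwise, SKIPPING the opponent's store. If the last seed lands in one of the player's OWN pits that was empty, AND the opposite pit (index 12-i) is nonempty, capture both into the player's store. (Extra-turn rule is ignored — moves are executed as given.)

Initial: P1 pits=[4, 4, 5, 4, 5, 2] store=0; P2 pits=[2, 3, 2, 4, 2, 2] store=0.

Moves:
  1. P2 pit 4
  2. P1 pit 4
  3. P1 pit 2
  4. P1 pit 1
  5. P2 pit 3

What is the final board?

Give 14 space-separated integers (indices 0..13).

Answer: 5 0 1 6 2 5 2 4 4 3 0 1 4 2

Derivation:
Move 1: P2 pit4 -> P1=[4,4,5,4,5,2](0) P2=[2,3,2,4,0,3](1)
Move 2: P1 pit4 -> P1=[4,4,5,4,0,3](1) P2=[3,4,3,4,0,3](1)
Move 3: P1 pit2 -> P1=[4,4,0,5,1,4](2) P2=[4,4,3,4,0,3](1)
Move 4: P1 pit1 -> P1=[4,0,1,6,2,5](2) P2=[4,4,3,4,0,3](1)
Move 5: P2 pit3 -> P1=[5,0,1,6,2,5](2) P2=[4,4,3,0,1,4](2)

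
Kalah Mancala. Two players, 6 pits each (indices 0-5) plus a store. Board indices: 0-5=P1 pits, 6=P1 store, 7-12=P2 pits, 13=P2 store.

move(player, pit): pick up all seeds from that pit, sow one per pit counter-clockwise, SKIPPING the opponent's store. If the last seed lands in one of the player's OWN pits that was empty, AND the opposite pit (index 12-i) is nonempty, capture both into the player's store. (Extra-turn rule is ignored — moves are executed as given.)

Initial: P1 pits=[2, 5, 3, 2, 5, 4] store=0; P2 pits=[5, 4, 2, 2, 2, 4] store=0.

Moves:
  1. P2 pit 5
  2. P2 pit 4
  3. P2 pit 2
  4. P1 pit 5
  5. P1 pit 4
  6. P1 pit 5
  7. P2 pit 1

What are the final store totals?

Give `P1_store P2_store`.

Answer: 3 10

Derivation:
Move 1: P2 pit5 -> P1=[3,6,4,2,5,4](0) P2=[5,4,2,2,2,0](1)
Move 2: P2 pit4 -> P1=[3,6,4,2,5,4](0) P2=[5,4,2,2,0,1](2)
Move 3: P2 pit2 -> P1=[3,0,4,2,5,4](0) P2=[5,4,0,3,0,1](9)
Move 4: P1 pit5 -> P1=[3,0,4,2,5,0](1) P2=[6,5,1,3,0,1](9)
Move 5: P1 pit4 -> P1=[3,0,4,2,0,1](2) P2=[7,6,2,3,0,1](9)
Move 6: P1 pit5 -> P1=[3,0,4,2,0,0](3) P2=[7,6,2,3,0,1](9)
Move 7: P2 pit1 -> P1=[4,0,4,2,0,0](3) P2=[7,0,3,4,1,2](10)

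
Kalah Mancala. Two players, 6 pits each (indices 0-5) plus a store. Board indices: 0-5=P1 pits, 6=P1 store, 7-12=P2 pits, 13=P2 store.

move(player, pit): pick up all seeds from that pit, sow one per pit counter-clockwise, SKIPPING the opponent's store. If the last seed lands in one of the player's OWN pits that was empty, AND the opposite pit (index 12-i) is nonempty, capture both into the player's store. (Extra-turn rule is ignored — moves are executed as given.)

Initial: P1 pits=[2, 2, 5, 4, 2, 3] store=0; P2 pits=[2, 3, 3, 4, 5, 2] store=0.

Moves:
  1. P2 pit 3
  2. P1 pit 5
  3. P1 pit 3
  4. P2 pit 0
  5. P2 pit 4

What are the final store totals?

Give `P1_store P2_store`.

Move 1: P2 pit3 -> P1=[3,2,5,4,2,3](0) P2=[2,3,3,0,6,3](1)
Move 2: P1 pit5 -> P1=[3,2,5,4,2,0](1) P2=[3,4,3,0,6,3](1)
Move 3: P1 pit3 -> P1=[3,2,5,0,3,1](2) P2=[4,4,3,0,6,3](1)
Move 4: P2 pit0 -> P1=[3,2,5,0,3,1](2) P2=[0,5,4,1,7,3](1)
Move 5: P2 pit4 -> P1=[4,3,6,1,4,1](2) P2=[0,5,4,1,0,4](2)

Answer: 2 2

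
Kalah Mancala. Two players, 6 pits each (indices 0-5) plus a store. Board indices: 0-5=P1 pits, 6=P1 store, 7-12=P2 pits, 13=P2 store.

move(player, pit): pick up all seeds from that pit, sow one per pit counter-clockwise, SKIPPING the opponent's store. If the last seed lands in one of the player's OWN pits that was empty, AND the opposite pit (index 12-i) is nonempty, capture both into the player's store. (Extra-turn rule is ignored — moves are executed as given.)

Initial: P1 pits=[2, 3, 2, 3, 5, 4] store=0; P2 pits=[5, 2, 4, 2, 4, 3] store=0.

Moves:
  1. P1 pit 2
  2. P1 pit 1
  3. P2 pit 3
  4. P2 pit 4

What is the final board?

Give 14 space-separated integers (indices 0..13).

Move 1: P1 pit2 -> P1=[2,3,0,4,6,4](0) P2=[5,2,4,2,4,3](0)
Move 2: P1 pit1 -> P1=[2,0,1,5,7,4](0) P2=[5,2,4,2,4,3](0)
Move 3: P2 pit3 -> P1=[2,0,1,5,7,4](0) P2=[5,2,4,0,5,4](0)
Move 4: P2 pit4 -> P1=[3,1,2,5,7,4](0) P2=[5,2,4,0,0,5](1)

Answer: 3 1 2 5 7 4 0 5 2 4 0 0 5 1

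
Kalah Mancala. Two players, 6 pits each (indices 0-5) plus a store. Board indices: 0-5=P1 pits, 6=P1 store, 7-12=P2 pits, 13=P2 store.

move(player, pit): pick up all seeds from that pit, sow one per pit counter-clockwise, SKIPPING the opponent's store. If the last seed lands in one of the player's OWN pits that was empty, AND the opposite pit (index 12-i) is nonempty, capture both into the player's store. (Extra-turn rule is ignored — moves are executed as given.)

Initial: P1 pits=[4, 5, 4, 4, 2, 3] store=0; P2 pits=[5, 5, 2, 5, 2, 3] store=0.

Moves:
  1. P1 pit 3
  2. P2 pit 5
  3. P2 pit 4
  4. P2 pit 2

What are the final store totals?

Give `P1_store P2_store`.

Move 1: P1 pit3 -> P1=[4,5,4,0,3,4](1) P2=[6,5,2,5,2,3](0)
Move 2: P2 pit5 -> P1=[5,6,4,0,3,4](1) P2=[6,5,2,5,2,0](1)
Move 3: P2 pit4 -> P1=[5,6,4,0,3,4](1) P2=[6,5,2,5,0,1](2)
Move 4: P2 pit2 -> P1=[5,0,4,0,3,4](1) P2=[6,5,0,6,0,1](9)

Answer: 1 9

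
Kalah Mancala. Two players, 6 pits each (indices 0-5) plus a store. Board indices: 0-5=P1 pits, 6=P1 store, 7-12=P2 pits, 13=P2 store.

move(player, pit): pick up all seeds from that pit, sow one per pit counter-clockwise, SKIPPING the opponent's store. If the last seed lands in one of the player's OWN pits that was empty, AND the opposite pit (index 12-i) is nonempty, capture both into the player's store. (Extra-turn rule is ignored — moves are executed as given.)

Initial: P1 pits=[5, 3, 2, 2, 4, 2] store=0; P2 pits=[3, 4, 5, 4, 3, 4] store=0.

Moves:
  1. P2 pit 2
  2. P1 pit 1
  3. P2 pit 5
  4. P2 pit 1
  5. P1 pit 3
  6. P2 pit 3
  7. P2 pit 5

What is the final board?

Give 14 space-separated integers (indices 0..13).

Move 1: P2 pit2 -> P1=[6,3,2,2,4,2](0) P2=[3,4,0,5,4,5](1)
Move 2: P1 pit1 -> P1=[6,0,3,3,5,2](0) P2=[3,4,0,5,4,5](1)
Move 3: P2 pit5 -> P1=[7,1,4,4,5,2](0) P2=[3,4,0,5,4,0](2)
Move 4: P2 pit1 -> P1=[0,1,4,4,5,2](0) P2=[3,0,1,6,5,0](10)
Move 5: P1 pit3 -> P1=[0,1,4,0,6,3](1) P2=[4,0,1,6,5,0](10)
Move 6: P2 pit3 -> P1=[1,2,5,0,6,3](1) P2=[4,0,1,0,6,1](11)
Move 7: P2 pit5 -> P1=[1,2,5,0,6,3](1) P2=[4,0,1,0,6,0](12)

Answer: 1 2 5 0 6 3 1 4 0 1 0 6 0 12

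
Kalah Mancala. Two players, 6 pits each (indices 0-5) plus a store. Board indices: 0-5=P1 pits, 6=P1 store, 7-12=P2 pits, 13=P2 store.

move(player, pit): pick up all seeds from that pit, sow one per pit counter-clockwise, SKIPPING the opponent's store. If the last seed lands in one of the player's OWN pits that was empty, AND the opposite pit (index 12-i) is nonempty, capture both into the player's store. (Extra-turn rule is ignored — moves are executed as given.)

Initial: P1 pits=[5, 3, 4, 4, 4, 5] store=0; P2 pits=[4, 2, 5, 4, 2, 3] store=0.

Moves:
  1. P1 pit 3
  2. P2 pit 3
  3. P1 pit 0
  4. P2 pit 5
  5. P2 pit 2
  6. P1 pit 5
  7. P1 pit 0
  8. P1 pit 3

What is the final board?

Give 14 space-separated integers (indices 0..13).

Move 1: P1 pit3 -> P1=[5,3,4,0,5,6](1) P2=[5,2,5,4,2,3](0)
Move 2: P2 pit3 -> P1=[6,3,4,0,5,6](1) P2=[5,2,5,0,3,4](1)
Move 3: P1 pit0 -> P1=[0,4,5,1,6,7](2) P2=[5,2,5,0,3,4](1)
Move 4: P2 pit5 -> P1=[1,5,6,1,6,7](2) P2=[5,2,5,0,3,0](2)
Move 5: P2 pit2 -> P1=[2,5,6,1,6,7](2) P2=[5,2,0,1,4,1](3)
Move 6: P1 pit5 -> P1=[2,5,6,1,6,0](3) P2=[6,3,1,2,5,2](3)
Move 7: P1 pit0 -> P1=[0,6,7,1,6,0](3) P2=[6,3,1,2,5,2](3)
Move 8: P1 pit3 -> P1=[0,6,7,0,7,0](3) P2=[6,3,1,2,5,2](3)

Answer: 0 6 7 0 7 0 3 6 3 1 2 5 2 3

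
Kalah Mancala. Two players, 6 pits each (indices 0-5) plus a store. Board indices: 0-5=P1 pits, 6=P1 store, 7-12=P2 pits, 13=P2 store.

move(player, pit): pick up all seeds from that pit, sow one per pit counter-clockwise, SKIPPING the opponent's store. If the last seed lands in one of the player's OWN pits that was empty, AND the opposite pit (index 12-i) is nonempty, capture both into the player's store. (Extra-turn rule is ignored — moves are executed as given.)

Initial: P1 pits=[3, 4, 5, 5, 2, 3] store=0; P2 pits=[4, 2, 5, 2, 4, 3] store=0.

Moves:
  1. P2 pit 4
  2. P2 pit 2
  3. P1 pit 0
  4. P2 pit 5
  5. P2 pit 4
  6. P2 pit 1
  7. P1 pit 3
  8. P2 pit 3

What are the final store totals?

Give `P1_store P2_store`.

Move 1: P2 pit4 -> P1=[4,5,5,5,2,3](0) P2=[4,2,5,2,0,4](1)
Move 2: P2 pit2 -> P1=[5,5,5,5,2,3](0) P2=[4,2,0,3,1,5](2)
Move 3: P1 pit0 -> P1=[0,6,6,6,3,4](0) P2=[4,2,0,3,1,5](2)
Move 4: P2 pit5 -> P1=[1,7,7,7,3,4](0) P2=[4,2,0,3,1,0](3)
Move 5: P2 pit4 -> P1=[0,7,7,7,3,4](0) P2=[4,2,0,3,0,0](5)
Move 6: P2 pit1 -> P1=[0,7,7,7,3,4](0) P2=[4,0,1,4,0,0](5)
Move 7: P1 pit3 -> P1=[0,7,7,0,4,5](1) P2=[5,1,2,5,0,0](5)
Move 8: P2 pit3 -> P1=[1,8,7,0,4,5](1) P2=[5,1,2,0,1,1](6)

Answer: 1 6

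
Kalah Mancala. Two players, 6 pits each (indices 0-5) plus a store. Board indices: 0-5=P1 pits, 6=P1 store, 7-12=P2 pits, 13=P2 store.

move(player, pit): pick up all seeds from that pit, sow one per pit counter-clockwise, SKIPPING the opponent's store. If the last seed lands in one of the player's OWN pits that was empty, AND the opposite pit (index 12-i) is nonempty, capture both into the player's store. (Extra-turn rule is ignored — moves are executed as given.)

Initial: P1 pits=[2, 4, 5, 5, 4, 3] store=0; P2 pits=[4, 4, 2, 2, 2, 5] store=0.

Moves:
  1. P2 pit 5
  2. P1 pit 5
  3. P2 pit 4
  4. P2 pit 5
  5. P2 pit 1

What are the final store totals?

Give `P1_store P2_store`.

Answer: 1 4

Derivation:
Move 1: P2 pit5 -> P1=[3,5,6,6,4,3](0) P2=[4,4,2,2,2,0](1)
Move 2: P1 pit5 -> P1=[3,5,6,6,4,0](1) P2=[5,5,2,2,2,0](1)
Move 3: P2 pit4 -> P1=[3,5,6,6,4,0](1) P2=[5,5,2,2,0,1](2)
Move 4: P2 pit5 -> P1=[3,5,6,6,4,0](1) P2=[5,5,2,2,0,0](3)
Move 5: P2 pit1 -> P1=[3,5,6,6,4,0](1) P2=[5,0,3,3,1,1](4)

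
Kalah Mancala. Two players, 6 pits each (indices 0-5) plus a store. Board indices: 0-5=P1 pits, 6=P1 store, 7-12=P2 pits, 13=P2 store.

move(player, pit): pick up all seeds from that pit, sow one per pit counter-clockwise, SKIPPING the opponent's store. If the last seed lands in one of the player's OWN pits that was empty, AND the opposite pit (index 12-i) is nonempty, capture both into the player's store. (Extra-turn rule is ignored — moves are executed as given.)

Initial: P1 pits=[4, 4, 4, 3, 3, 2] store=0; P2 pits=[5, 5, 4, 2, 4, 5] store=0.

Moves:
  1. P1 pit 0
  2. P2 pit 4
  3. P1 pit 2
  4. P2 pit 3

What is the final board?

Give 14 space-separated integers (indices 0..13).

Move 1: P1 pit0 -> P1=[0,5,5,4,4,2](0) P2=[5,5,4,2,4,5](0)
Move 2: P2 pit4 -> P1=[1,6,5,4,4,2](0) P2=[5,5,4,2,0,6](1)
Move 3: P1 pit2 -> P1=[1,6,0,5,5,3](1) P2=[6,5,4,2,0,6](1)
Move 4: P2 pit3 -> P1=[1,6,0,5,5,3](1) P2=[6,5,4,0,1,7](1)

Answer: 1 6 0 5 5 3 1 6 5 4 0 1 7 1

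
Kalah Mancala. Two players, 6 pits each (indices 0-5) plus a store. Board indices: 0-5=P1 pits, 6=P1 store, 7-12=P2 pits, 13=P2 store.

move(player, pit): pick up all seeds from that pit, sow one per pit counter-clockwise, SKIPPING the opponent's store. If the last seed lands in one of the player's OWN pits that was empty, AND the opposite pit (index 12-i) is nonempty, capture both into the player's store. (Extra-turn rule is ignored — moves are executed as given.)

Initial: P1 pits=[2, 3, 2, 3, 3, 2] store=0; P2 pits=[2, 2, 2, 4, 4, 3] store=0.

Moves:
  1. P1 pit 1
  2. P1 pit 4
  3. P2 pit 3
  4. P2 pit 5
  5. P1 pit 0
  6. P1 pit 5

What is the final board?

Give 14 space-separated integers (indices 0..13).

Move 1: P1 pit1 -> P1=[2,0,3,4,4,2](0) P2=[2,2,2,4,4,3](0)
Move 2: P1 pit4 -> P1=[2,0,3,4,0,3](1) P2=[3,3,2,4,4,3](0)
Move 3: P2 pit3 -> P1=[3,0,3,4,0,3](1) P2=[3,3,2,0,5,4](1)
Move 4: P2 pit5 -> P1=[4,1,4,4,0,3](1) P2=[3,3,2,0,5,0](2)
Move 5: P1 pit0 -> P1=[0,2,5,5,0,3](5) P2=[3,0,2,0,5,0](2)
Move 6: P1 pit5 -> P1=[0,2,5,5,0,0](6) P2=[4,1,2,0,5,0](2)

Answer: 0 2 5 5 0 0 6 4 1 2 0 5 0 2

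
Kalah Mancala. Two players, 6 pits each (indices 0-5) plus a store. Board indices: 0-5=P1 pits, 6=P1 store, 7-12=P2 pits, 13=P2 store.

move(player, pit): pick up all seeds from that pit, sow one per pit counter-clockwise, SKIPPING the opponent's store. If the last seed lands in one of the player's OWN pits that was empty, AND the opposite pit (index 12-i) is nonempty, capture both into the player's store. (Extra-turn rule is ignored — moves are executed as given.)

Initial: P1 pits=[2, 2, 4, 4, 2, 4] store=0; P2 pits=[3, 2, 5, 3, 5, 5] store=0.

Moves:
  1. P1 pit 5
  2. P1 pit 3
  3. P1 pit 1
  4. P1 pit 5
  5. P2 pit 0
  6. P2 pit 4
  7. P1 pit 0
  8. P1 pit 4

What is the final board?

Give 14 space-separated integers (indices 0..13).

Answer: 0 2 7 2 0 1 11 1 4 1 4 0 7 1

Derivation:
Move 1: P1 pit5 -> P1=[2,2,4,4,2,0](1) P2=[4,3,6,3,5,5](0)
Move 2: P1 pit3 -> P1=[2,2,4,0,3,1](2) P2=[5,3,6,3,5,5](0)
Move 3: P1 pit1 -> P1=[2,0,5,0,3,1](9) P2=[5,3,0,3,5,5](0)
Move 4: P1 pit5 -> P1=[2,0,5,0,3,0](10) P2=[5,3,0,3,5,5](0)
Move 5: P2 pit0 -> P1=[2,0,5,0,3,0](10) P2=[0,4,1,4,6,6](0)
Move 6: P2 pit4 -> P1=[3,1,6,1,3,0](10) P2=[0,4,1,4,0,7](1)
Move 7: P1 pit0 -> P1=[0,2,7,2,3,0](10) P2=[0,4,1,4,0,7](1)
Move 8: P1 pit4 -> P1=[0,2,7,2,0,1](11) P2=[1,4,1,4,0,7](1)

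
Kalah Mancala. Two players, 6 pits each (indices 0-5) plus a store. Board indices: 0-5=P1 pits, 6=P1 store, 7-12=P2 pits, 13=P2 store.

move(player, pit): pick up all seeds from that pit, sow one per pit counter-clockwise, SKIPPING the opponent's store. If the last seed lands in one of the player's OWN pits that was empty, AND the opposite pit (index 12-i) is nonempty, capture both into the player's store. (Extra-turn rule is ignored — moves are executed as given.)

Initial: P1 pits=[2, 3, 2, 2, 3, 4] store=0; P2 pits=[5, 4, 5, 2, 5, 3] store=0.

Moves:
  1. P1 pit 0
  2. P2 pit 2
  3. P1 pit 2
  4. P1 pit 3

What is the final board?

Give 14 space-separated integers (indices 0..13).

Move 1: P1 pit0 -> P1=[0,4,3,2,3,4](0) P2=[5,4,5,2,5,3](0)
Move 2: P2 pit2 -> P1=[1,4,3,2,3,4](0) P2=[5,4,0,3,6,4](1)
Move 3: P1 pit2 -> P1=[1,4,0,3,4,5](0) P2=[5,4,0,3,6,4](1)
Move 4: P1 pit3 -> P1=[1,4,0,0,5,6](1) P2=[5,4,0,3,6,4](1)

Answer: 1 4 0 0 5 6 1 5 4 0 3 6 4 1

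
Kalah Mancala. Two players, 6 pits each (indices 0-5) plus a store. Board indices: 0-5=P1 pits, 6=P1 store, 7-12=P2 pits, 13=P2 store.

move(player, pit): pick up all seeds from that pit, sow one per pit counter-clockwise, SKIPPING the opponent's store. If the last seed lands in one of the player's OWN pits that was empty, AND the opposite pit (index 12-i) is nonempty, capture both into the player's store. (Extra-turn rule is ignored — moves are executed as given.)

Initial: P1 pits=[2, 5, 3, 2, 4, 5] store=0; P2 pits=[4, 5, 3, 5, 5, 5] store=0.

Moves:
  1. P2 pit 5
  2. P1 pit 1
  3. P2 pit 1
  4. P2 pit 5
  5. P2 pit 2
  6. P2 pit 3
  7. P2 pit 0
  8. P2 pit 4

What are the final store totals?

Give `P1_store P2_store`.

Move 1: P2 pit5 -> P1=[3,6,4,3,4,5](0) P2=[4,5,3,5,5,0](1)
Move 2: P1 pit1 -> P1=[3,0,5,4,5,6](1) P2=[5,5,3,5,5,0](1)
Move 3: P2 pit1 -> P1=[3,0,5,4,5,6](1) P2=[5,0,4,6,6,1](2)
Move 4: P2 pit5 -> P1=[3,0,5,4,5,6](1) P2=[5,0,4,6,6,0](3)
Move 5: P2 pit2 -> P1=[3,0,5,4,5,6](1) P2=[5,0,0,7,7,1](4)
Move 6: P2 pit3 -> P1=[4,1,6,5,5,6](1) P2=[5,0,0,0,8,2](5)
Move 7: P2 pit0 -> P1=[4,1,6,5,5,6](1) P2=[0,1,1,1,9,3](5)
Move 8: P2 pit4 -> P1=[5,2,7,6,6,0](1) P2=[0,1,1,1,0,4](14)

Answer: 1 14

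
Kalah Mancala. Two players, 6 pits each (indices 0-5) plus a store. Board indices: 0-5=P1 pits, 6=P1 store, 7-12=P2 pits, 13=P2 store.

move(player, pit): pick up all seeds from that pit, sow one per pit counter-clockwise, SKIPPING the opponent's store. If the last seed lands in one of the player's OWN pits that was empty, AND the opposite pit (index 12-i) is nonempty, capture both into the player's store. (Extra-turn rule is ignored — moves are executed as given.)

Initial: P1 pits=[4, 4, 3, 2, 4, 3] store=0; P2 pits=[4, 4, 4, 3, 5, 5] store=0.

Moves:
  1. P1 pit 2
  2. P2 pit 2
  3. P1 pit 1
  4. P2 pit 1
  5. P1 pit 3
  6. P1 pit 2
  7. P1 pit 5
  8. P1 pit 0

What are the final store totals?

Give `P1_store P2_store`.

Answer: 4 1

Derivation:
Move 1: P1 pit2 -> P1=[4,4,0,3,5,4](0) P2=[4,4,4,3,5,5](0)
Move 2: P2 pit2 -> P1=[4,4,0,3,5,4](0) P2=[4,4,0,4,6,6](1)
Move 3: P1 pit1 -> P1=[4,0,1,4,6,5](0) P2=[4,4,0,4,6,6](1)
Move 4: P2 pit1 -> P1=[4,0,1,4,6,5](0) P2=[4,0,1,5,7,7](1)
Move 5: P1 pit3 -> P1=[4,0,1,0,7,6](1) P2=[5,0,1,5,7,7](1)
Move 6: P1 pit2 -> P1=[4,0,0,0,7,6](3) P2=[5,0,0,5,7,7](1)
Move 7: P1 pit5 -> P1=[4,0,0,0,7,0](4) P2=[6,1,1,6,8,7](1)
Move 8: P1 pit0 -> P1=[0,1,1,1,8,0](4) P2=[6,1,1,6,8,7](1)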